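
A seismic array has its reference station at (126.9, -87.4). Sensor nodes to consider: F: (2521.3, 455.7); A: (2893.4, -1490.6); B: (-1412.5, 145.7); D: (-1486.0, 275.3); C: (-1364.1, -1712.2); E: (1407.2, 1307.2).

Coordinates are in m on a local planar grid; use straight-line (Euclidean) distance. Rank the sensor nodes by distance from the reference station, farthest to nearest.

Computing each straight-line distance from (126.9, -87.4):
A (2893.4, -1490.6): 3102.0 m
F (2521.3, 455.7): 2455.2 m
C (-1364.1, -1712.2): 2205.2 m
E (1407.2, 1307.2): 1893.2 m
D (-1486.0, 275.3): 1653.2 m
B (-1412.5, 145.7): 1556.9 m

A, F, C, E, D, B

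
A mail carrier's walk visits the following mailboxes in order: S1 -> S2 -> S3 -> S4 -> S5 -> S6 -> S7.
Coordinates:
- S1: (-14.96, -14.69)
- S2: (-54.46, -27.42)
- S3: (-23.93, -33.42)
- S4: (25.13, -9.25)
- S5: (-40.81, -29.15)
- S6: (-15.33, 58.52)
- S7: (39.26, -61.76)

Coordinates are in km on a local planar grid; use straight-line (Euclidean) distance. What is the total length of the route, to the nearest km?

Leg distances:
S1→S2: 41.5 km  (cumulative 41.5 km)
S2→S3: 31.1 km  (cumulative 72.6 km)
S3→S4: 54.7 km  (cumulative 127.3 km)
S4→S5: 68.9 km  (cumulative 196.2 km)
S5→S6: 91.3 km  (cumulative 287.5 km)
S6→S7: 132.1 km  (cumulative 419.6 km)
Total route length ≈ 420 km.

420 km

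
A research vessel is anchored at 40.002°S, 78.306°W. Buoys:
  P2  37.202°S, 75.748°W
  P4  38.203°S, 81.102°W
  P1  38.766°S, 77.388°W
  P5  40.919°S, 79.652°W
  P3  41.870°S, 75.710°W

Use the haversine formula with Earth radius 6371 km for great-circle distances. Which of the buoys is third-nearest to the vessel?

P3

Distances from the vessel (40.002°S, 78.306°W):
P5: 152.9 km
P1: 158.5 km
P3: 301.1 km
P4: 313.4 km
P2: 382.5 km
The third-nearest is P3 at 301.1 km.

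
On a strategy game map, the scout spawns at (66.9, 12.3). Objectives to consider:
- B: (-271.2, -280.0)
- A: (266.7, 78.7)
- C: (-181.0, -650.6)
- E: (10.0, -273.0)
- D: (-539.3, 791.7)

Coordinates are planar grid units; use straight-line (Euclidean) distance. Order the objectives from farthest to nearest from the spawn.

D, C, B, E, A

Distances from the spawn:
D (-539.3, 791.7): 987.4
C (-181.0, -650.6): 707.7
B (-271.2, -280.0): 446.9
E (10.0, -273.0): 290.9
A (266.7, 78.7): 210.5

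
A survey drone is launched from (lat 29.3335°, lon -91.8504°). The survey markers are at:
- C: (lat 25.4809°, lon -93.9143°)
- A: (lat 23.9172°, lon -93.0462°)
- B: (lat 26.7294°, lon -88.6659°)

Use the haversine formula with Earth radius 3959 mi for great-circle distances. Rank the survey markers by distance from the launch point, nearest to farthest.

Computing each great-circle distance from (lat 29.3335°, lon -91.8504°):
B (lat 26.7294°, lon -88.6659°): 264.7 mi
C (lat 25.4809°, lon -93.9143°): 294.8 mi
A (lat 23.9172°, lon -93.0462°): 381.5 mi

B, C, A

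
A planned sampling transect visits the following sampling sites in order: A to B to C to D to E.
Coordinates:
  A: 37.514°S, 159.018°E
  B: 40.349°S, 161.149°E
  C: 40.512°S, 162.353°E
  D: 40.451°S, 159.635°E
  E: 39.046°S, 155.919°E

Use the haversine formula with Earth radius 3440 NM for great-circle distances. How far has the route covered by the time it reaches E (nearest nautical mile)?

Leg distances:
A→B: 197.2 NM  (cumulative 197.2 NM)
B→C: 55.9 NM  (cumulative 253.0 NM)
C→D: 124.2 NM  (cumulative 377.2 NM)
D→E: 191.1 NM  (cumulative 568.4 NM)
Cumulative distance at E ≈ 568 NM.

568 NM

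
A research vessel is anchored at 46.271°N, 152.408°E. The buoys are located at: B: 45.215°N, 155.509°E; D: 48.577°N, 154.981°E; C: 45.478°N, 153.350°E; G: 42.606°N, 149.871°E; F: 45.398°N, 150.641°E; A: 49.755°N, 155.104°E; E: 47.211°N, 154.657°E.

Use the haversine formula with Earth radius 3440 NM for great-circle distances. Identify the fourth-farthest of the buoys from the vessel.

Distance to each, sorted:
G: 245.4 NM
A: 235.5 NM
D: 173.4 NM
B: 144.6 NM
E: 108.4 NM
F: 90.6 NM
C: 61.8 NM
The fourth-farthest is B at 144.6 NM.

B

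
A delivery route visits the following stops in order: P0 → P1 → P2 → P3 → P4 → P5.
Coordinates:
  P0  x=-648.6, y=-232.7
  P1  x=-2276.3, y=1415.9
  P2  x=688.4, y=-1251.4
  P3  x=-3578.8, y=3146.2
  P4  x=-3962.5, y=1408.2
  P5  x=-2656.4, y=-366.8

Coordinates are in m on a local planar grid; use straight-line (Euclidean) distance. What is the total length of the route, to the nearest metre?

16416 m

Leg distances:
P0→P1: 2316.7 m  (cumulative 2316.7 m)
P1→P2: 3988.0 m  (cumulative 6304.7 m)
P2→P3: 6127.6 m  (cumulative 12432.3 m)
P3→P4: 1779.9 m  (cumulative 14212.2 m)
P4→P5: 2203.8 m  (cumulative 16416.0 m)
Total route length ≈ 16416 m.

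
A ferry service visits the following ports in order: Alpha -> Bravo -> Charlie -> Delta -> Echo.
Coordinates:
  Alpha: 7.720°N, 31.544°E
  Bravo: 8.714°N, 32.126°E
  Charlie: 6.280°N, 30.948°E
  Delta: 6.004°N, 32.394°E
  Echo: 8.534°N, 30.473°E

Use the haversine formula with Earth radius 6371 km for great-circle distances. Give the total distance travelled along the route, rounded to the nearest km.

Leg distances:
Alpha→Bravo: 127.7 km  (cumulative 127.7 km)
Bravo→Charlie: 300.2 km  (cumulative 427.9 km)
Charlie→Delta: 162.8 km  (cumulative 590.7 km)
Delta→Echo: 352.2 km  (cumulative 942.9 km)
Total route length ≈ 943 km.

943 km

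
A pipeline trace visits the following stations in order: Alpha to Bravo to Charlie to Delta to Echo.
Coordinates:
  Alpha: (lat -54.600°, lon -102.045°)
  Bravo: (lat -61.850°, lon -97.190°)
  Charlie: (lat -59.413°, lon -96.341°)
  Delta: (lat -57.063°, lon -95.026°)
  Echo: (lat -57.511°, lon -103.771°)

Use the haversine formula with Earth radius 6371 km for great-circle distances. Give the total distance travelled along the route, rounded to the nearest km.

Leg distances:
Alpha→Bravo: 854.2 km  (cumulative 854.2 km)
Bravo→Charlie: 274.9 km  (cumulative 1129.1 km)
Charlie→Delta: 272.4 km  (cumulative 1401.5 km)
Delta→Echo: 527.5 km  (cumulative 1929.0 km)
Total route length ≈ 1929 km.

1929 km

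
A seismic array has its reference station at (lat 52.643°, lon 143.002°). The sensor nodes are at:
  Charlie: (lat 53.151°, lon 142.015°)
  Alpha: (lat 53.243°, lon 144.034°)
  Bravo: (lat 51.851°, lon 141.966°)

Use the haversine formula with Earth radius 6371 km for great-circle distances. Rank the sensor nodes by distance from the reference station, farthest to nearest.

Bravo, Alpha, Charlie

Distances from the reference station:
Bravo (lat 51.851°, lon 141.966°): 112.8 km
Alpha (lat 53.243°, lon 144.034°): 96.1 km
Charlie (lat 53.151°, lon 142.015°): 87.0 km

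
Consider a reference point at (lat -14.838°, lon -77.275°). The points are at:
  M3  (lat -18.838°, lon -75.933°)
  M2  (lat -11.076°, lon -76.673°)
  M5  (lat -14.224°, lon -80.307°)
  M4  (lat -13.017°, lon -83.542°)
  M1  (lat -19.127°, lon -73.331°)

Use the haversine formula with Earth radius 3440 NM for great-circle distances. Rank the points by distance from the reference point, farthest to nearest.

M4, M1, M3, M2, M5

Distance from the reference point at (lat -14.838°, lon -77.275°) to each:
M4 (lat -13.017°, lon -83.542°): 381.2 NM
M1 (lat -19.127°, lon -73.331°): 342.9 NM
M3 (lat -18.838°, lon -75.933°): 252.2 NM
M2 (lat -11.076°, lon -76.673°): 228.6 NM
M5 (lat -14.224°, lon -80.307°): 180.0 NM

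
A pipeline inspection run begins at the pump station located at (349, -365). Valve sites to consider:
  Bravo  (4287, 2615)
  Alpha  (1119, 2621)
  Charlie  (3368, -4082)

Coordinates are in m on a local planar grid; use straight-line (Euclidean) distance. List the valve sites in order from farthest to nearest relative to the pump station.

Distance from the pump station at (349, -365) to each:
Bravo (4287, 2615): 4938.4 m
Charlie (3368, -4082): 4788.6 m
Alpha (1119, 2621): 3083.7 m

Bravo, Charlie, Alpha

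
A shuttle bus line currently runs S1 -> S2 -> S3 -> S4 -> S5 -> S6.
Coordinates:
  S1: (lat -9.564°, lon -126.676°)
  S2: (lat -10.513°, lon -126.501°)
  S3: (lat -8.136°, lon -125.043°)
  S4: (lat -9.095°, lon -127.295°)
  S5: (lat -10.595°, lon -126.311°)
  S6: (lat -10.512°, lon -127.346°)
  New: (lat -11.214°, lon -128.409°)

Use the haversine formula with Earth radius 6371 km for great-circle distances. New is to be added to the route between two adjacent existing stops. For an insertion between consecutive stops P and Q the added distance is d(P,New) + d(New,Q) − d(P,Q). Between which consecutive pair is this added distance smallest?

between S5 and S6

Added distance for inserting New between each consecutive pair:
S1–S2: 379.0 km
S2–S3: 416.7 km
S3–S4: 499.0 km
S4–S5: 305.9 km
S5–S6: 265.6 km
Smallest added distance is 265.6 km, inserting between S5 and S6.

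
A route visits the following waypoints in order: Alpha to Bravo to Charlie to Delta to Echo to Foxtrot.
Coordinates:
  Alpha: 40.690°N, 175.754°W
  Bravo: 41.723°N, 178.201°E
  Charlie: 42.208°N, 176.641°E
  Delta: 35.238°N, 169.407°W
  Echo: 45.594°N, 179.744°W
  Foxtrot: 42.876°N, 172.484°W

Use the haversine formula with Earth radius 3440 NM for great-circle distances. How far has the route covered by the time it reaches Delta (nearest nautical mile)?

Leg distances:
Alpha→Bravo: 279.9 NM  (cumulative 279.9 NM)
Bravo→Charlie: 75.5 NM  (cumulative 355.4 NM)
Charlie→Delta: 774.5 NM  (cumulative 1129.9 NM)
Cumulative distance at Delta ≈ 1130 NM.

1130 NM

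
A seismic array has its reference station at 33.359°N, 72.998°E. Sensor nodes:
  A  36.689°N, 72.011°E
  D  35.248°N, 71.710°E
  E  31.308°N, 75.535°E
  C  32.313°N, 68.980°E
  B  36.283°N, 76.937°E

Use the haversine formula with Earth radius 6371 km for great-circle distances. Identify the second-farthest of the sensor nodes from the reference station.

Distance to each, sorted:
B: 484.7 km
C: 393.0 km
A: 381.0 km
E: 329.9 km
D: 241.1 km
The second-farthest is C at 393.0 km.

C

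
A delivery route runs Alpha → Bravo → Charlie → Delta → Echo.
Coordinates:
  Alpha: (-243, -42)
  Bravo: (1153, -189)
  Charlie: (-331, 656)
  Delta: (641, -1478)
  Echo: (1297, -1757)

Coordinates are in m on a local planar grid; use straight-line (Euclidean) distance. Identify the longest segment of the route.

Charlie–Delta

Leg distances:
Alpha→Bravo: 1403.7 m
Bravo→Charlie: 1707.7 m
Charlie→Delta: 2344.9 m
Delta→Echo: 712.9 m
The longest leg is Charlie–Delta at 2344.9 m.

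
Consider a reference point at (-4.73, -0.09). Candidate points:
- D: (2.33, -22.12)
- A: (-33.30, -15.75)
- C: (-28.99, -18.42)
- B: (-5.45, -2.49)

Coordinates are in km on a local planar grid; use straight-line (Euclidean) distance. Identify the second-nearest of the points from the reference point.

Distances from the reference point ((-4.73, -0.09)):
B: 2.5 km
D: 23.1 km
C: 30.4 km
A: 32.6 km
The second-nearest is D at 23.1 km.

D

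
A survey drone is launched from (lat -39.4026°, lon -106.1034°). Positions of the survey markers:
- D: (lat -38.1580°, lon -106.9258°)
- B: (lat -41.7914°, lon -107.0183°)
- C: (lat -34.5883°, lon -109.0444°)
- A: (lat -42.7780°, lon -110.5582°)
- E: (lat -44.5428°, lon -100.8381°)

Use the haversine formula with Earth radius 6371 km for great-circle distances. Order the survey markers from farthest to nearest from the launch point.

E, C, A, B, D

Computing each great-circle distance from (lat -39.4026°, lon -106.1034°):
E (lat -44.5428°, lon -100.8381°): 718.1 km
C (lat -34.5883°, lon -109.0444°): 595.5 km
A (lat -42.7780°, lon -110.5582°): 529.2 km
B (lat -41.7914°, lon -107.0183°): 276.6 km
D (lat -38.1580°, lon -106.9258°): 155.7 km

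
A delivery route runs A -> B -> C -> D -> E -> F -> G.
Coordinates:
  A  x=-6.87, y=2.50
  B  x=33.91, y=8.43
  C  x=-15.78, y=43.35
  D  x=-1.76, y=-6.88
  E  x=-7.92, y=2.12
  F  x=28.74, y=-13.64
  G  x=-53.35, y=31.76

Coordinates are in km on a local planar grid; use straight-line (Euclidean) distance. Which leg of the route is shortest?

D–E

Leg distances:
A→B: 41.2 km
B→C: 60.7 km
C→D: 52.1 km
D→E: 10.9 km
E→F: 39.9 km
F→G: 93.8 km
The shortest leg is D–E at 10.9 km.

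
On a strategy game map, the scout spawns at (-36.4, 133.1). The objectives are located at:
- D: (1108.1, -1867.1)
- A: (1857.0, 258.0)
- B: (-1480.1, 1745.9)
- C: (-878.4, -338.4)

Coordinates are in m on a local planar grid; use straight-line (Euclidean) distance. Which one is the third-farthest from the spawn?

A

Distance to each, sorted:
D: 2304.5 m
B: 2164.6 m
A: 1897.5 m
C: 965.0 m
The third-farthest is A at 1897.5 m.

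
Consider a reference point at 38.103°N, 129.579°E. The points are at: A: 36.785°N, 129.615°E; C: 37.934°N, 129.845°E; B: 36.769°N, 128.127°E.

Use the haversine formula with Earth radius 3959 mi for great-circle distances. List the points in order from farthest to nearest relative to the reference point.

B, A, C

Computing each great-circle distance from 38.103°N, 129.579°E:
B 36.769°N, 128.127°E: 121.8 mi
A 36.785°N, 129.615°E: 91.1 mi
C 37.934°N, 129.845°E: 18.6 mi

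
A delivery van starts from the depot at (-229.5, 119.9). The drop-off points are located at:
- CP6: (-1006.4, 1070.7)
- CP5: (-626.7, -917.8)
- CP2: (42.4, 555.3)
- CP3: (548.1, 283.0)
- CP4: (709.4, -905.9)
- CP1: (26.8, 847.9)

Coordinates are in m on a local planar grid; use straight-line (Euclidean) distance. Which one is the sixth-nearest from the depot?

Distances from the depot ((-229.5, 119.9)):
CP2: 513.3 m
CP1: 771.8 m
CP3: 794.5 m
CP5: 1111.1 m
CP6: 1227.8 m
CP4: 1390.6 m
The sixth-nearest is CP4 at 1390.6 m.

CP4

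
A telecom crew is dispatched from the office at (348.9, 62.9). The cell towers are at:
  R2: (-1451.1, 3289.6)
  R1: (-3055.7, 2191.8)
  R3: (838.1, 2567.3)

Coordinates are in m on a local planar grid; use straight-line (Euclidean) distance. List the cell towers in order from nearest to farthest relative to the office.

Computing each straight-line distance from (348.9, 62.9):
R3 (838.1, 2567.3): 2551.7 m
R2 (-1451.1, 3289.6): 3694.8 m
R1 (-3055.7, 2191.8): 4015.4 m

R3, R2, R1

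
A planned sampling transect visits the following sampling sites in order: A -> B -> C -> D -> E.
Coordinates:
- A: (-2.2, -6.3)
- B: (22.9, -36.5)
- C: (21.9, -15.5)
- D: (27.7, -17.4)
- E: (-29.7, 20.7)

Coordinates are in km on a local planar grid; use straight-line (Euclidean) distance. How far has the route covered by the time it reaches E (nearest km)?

135 km

Leg distances:
A→B: 39.3 km  (cumulative 39.3 km)
B→C: 21.0 km  (cumulative 60.3 km)
C→D: 6.1 km  (cumulative 66.4 km)
D→E: 68.9 km  (cumulative 135.3 km)
Cumulative distance at E ≈ 135 km.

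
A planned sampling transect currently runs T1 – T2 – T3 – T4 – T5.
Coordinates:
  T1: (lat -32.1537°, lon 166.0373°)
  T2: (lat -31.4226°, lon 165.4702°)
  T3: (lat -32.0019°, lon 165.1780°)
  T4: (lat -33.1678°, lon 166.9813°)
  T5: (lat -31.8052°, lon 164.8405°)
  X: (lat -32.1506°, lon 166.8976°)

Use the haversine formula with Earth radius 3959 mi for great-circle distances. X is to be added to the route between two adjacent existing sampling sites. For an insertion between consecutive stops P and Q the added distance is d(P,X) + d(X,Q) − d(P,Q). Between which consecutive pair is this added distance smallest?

Added distance for inserting X between each consecutive pair:
T1–T2: 87.6 mi
T2–T3: 155.4 mi
T3–T4: 39.3 mi
T4–T5: 37.1 mi
Smallest added distance is 37.1 mi, inserting between T4 and T5.

between T4 and T5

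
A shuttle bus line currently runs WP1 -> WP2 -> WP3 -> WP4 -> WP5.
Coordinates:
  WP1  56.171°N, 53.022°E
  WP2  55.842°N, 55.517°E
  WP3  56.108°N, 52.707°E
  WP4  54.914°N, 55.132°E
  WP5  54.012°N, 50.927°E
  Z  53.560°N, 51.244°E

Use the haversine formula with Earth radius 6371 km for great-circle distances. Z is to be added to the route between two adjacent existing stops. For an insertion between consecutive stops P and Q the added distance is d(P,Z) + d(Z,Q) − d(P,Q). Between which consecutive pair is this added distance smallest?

between WP4 and WP5

Added distance for inserting Z between each consecutive pair:
WP1–WP2: 526.2 km
WP2–WP3: 494.8 km
WP3–WP4: 390.1 km
WP4–WP5: 58.8 km
Smallest added distance is 58.8 km, inserting between WP4 and WP5.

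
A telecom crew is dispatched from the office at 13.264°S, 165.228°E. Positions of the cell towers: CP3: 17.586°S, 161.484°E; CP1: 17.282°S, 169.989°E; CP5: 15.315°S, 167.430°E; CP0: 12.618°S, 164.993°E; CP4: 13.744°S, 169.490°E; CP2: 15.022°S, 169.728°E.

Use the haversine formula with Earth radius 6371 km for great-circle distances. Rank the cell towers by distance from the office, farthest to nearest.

Distance from the office at 13.264°S, 165.228°E to each:
CP1 17.282°S, 169.989°E: 678.4 km
CP3 17.586°S, 161.484°E: 626.0 km
CP2 15.022°S, 169.728°E: 523.1 km
CP4 13.744°S, 169.490°E: 463.9 km
CP5 15.315°S, 167.430°E: 329.1 km
CP0 12.618°S, 164.993°E: 76.2 km

CP1, CP3, CP2, CP4, CP5, CP0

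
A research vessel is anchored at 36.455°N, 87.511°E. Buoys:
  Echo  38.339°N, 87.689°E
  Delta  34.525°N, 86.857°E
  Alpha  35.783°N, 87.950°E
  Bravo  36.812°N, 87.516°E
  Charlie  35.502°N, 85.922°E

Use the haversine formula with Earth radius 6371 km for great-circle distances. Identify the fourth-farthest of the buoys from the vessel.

Alpha

Distance to each, sorted:
Delta: 222.6 km
Echo: 210.1 km
Charlie: 178.0 km
Alpha: 84.5 km
Bravo: 39.7 km
The fourth-farthest is Alpha at 84.5 km.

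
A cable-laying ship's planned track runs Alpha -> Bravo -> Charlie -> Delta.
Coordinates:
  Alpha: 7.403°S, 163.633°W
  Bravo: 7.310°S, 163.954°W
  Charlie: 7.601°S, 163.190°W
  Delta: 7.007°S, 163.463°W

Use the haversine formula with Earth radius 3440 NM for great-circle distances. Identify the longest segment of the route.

Bravo–Charlie

Leg distances:
Alpha→Bravo: 19.9 NM
Bravo→Charlie: 48.7 NM
Charlie→Delta: 39.2 NM
The longest leg is Bravo–Charlie at 48.7 NM.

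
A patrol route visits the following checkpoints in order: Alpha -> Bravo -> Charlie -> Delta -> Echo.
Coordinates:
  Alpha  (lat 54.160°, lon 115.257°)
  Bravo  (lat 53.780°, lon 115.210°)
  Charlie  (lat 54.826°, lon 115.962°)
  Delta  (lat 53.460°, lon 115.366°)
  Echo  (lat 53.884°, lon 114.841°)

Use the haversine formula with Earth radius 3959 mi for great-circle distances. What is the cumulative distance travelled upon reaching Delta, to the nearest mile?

Leg distances:
Alpha→Bravo: 26.3 mi  (cumulative 26.3 mi)
Bravo→Charlie: 78.4 mi  (cumulative 104.7 mi)
Charlie→Delta: 97.4 mi  (cumulative 202.1 mi)
Cumulative distance at Delta ≈ 202 mi.

202 mi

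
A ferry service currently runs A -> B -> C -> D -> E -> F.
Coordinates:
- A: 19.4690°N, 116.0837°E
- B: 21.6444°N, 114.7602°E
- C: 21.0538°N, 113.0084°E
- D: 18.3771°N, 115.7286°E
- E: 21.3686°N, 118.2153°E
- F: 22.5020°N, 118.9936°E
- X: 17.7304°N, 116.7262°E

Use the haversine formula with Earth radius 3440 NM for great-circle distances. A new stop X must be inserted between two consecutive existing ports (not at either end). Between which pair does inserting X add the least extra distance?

Added distance for inserting X between each consecutive pair:
A–B: 220.2 NM
B–C: 445.8 NM
C–D: 136.6 NM
D–E: 75.1 NM
E–F: 467.1 NM
Smallest added distance is 75.1 NM, inserting between D and E.

between D and E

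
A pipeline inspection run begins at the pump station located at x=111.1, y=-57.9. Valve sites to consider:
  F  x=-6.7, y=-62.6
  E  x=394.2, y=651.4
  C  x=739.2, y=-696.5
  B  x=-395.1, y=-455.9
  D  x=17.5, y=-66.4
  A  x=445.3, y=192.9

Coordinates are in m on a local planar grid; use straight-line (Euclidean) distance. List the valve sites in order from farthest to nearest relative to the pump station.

Distance from the pump station at x=111.1, y=-57.9 to each:
C x=739.2, y=-696.5: 895.7 m
E x=394.2, y=651.4: 763.7 m
B x=-395.1, y=-455.9: 643.9 m
A x=445.3, y=192.9: 417.8 m
F x=-6.7, y=-62.6: 117.9 m
D x=17.5, y=-66.4: 94.0 m

C, E, B, A, F, D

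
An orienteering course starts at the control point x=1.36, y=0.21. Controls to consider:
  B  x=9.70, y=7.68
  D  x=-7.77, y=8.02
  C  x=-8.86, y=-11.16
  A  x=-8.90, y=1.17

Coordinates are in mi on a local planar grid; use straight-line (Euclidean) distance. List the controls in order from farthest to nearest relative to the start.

C, D, B, A

Distance from the start at x=1.36, y=0.21 to each:
C x=-8.86, y=-11.16: 15.3 mi
D x=-7.77, y=8.02: 12.0 mi
B x=9.70, y=7.68: 11.2 mi
A x=-8.90, y=1.17: 10.3 mi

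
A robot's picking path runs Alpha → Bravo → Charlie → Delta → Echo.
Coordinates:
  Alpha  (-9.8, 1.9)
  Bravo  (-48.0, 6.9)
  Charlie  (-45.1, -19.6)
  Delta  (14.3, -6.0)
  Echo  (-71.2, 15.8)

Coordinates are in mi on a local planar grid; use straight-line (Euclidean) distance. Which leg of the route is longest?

Leg distances:
Alpha→Bravo: 38.5 mi
Bravo→Charlie: 26.7 mi
Charlie→Delta: 60.9 mi
Delta→Echo: 88.2 mi
The longest leg is Delta–Echo at 88.2 mi.

Delta–Echo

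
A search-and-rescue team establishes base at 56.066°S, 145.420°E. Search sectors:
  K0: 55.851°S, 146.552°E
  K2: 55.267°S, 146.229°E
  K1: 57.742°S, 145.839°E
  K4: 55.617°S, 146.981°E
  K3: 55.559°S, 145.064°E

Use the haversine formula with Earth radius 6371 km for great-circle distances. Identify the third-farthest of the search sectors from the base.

Distance to each, sorted:
K1: 188.1 km
K4: 109.5 km
K2: 102.3 km
K0: 74.4 km
K3: 60.6 km
The third-farthest is K2 at 102.3 km.

K2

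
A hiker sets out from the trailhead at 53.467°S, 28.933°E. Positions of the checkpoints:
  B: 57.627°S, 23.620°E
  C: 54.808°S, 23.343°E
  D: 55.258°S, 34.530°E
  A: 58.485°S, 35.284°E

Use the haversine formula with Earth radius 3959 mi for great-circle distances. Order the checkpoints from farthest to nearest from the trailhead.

Computing each great-circle distance from 53.467°S, 28.933°E:
A 58.485°S, 35.284°E: 424.5 mi
B 57.627°S, 23.620°E: 354.4 mi
D 55.258°S, 34.530°E: 257.0 mi
C 54.808°S, 23.343°E: 244.4 mi

A, B, D, C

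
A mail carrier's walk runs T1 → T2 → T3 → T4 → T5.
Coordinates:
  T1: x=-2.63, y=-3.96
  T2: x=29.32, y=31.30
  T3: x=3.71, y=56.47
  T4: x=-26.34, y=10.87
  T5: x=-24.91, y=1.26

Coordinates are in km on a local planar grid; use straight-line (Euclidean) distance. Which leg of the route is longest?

Leg distances:
T1→T2: 47.6 km
T2→T3: 35.9 km
T3→T4: 54.6 km
T4→T5: 9.7 km
The longest leg is T3–T4 at 54.6 km.

T3–T4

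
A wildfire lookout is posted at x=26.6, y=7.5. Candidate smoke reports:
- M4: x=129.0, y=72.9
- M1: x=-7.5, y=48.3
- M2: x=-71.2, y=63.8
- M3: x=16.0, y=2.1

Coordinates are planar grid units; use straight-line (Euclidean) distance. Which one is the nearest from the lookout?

M3

Distance to each, sorted:
M3: 11.9
M1: 53.2
M2: 112.8
M4: 121.5
The nearest is M3 at 11.9.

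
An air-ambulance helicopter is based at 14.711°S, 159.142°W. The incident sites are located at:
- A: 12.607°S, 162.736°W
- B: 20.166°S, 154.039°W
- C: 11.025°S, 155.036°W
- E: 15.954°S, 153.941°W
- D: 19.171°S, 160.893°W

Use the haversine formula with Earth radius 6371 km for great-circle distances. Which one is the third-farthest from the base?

E

Distance to each, sorted:
B: 812.8 km
C: 605.0 km
E: 574.6 km
D: 529.7 km
A: 453.3 km
The third-farthest is E at 574.6 km.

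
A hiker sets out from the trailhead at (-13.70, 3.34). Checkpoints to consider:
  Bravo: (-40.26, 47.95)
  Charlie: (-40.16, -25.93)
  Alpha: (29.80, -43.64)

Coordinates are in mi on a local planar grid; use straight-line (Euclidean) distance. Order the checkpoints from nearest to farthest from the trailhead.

Charlie, Bravo, Alpha

Computing each straight-line distance from (-13.70, 3.34):
Charlie (-40.16, -25.93): 39.5 mi
Bravo (-40.26, 47.95): 51.9 mi
Alpha (29.80, -43.64): 64.0 mi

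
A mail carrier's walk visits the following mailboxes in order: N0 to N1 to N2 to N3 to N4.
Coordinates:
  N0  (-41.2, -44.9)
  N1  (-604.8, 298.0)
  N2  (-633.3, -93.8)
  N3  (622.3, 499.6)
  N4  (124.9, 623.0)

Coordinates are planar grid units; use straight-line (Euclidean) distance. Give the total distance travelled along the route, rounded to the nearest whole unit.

2954

Leg distances:
N0→N1: 659.7  (cumulative 659.7)
N1→N2: 392.8  (cumulative 1052.6)
N2→N3: 1388.8  (cumulative 2441.3)
N3→N4: 512.5  (cumulative 2953.8)
Total route length ≈ 2954.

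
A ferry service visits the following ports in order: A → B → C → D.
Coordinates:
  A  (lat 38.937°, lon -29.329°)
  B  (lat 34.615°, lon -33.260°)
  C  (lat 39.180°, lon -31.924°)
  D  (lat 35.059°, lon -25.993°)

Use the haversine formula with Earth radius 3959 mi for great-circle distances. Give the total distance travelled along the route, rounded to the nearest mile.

Leg distances:
A→B: 369.4 mi  (cumulative 369.4 mi)
B→C: 323.9 mi  (cumulative 693.3 mi)
C→D: 433.3 mi  (cumulative 1126.6 mi)
Total route length ≈ 1127 mi.

1127 mi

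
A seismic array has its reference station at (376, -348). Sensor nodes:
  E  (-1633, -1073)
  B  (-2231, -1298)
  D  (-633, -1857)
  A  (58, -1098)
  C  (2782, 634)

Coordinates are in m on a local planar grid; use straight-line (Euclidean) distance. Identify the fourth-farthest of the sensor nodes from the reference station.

Distance to each, sorted:
B: 2774.7 m
C: 2598.7 m
E: 2135.8 m
D: 1815.3 m
A: 814.6 m
The fourth-farthest is D at 1815.3 m.

D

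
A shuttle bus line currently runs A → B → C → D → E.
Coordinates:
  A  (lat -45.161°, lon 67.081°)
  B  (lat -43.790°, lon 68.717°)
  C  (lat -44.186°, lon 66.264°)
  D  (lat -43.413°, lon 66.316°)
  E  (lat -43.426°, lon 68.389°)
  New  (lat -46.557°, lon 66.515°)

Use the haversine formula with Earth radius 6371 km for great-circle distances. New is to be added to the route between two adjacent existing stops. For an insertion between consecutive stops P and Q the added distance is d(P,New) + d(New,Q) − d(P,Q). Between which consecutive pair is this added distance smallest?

Added distance for inserting New between each consecutive pair:
A–B: 313.8 km
B–C: 416.0 km
C–D: 528.3 km
D–E: 560.5 km
Smallest added distance is 313.8 km, inserting between A and B.

between A and B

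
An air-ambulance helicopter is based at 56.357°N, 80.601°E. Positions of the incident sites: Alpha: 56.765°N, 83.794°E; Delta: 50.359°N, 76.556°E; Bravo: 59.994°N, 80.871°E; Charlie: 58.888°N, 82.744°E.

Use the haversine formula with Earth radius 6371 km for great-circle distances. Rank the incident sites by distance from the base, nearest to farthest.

Computing each great-circle distance from 56.357°N, 80.601°E:
Alpha 56.765°N, 83.794°E: 200.8 km
Charlie 58.888°N, 82.744°E: 309.0 km
Bravo 59.994°N, 80.871°E: 404.7 km
Delta 50.359°N, 76.556°E: 718.6 km

Alpha, Charlie, Bravo, Delta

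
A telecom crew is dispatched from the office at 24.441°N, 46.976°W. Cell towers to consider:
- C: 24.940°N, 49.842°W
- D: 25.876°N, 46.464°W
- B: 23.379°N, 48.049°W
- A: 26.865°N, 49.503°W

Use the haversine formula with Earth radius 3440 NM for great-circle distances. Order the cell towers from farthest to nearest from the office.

A, C, D, B

Distance from the office at 24.441°N, 46.976°W to each:
A 26.865°N, 49.503°W: 199.7 NM
C 24.940°N, 49.842°W: 159.2 NM
D 25.876°N, 46.464°W: 90.5 NM
B 23.379°N, 48.049°W: 86.8 NM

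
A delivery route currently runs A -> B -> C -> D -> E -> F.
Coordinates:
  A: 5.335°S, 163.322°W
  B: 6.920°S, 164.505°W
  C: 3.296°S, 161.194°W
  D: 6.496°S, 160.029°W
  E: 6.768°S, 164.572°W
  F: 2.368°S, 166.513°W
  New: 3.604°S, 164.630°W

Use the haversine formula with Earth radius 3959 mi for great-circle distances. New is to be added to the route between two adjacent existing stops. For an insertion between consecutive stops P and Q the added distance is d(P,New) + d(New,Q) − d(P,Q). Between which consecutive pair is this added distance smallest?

Added distance for inserting New between each consecutive pair:
A–B: 242.7 mi
B–C: 128.7 mi
C–D: 377.2 mi
D–E: 280.7 mi
E–F: 42.0 mi
Smallest added distance is 42.0 mi, inserting between E and F.

between E and F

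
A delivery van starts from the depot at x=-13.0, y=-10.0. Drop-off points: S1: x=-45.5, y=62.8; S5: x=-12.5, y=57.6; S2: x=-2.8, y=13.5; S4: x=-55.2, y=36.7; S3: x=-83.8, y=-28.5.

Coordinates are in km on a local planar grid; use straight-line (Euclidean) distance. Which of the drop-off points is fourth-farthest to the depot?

S4

Distances from the depot (x=-13.0, y=-10.0):
S1: 79.7 km
S3: 73.2 km
S5: 67.6 km
S4: 62.9 km
S2: 25.6 km
The fourth-farthest is S4 at 62.9 km.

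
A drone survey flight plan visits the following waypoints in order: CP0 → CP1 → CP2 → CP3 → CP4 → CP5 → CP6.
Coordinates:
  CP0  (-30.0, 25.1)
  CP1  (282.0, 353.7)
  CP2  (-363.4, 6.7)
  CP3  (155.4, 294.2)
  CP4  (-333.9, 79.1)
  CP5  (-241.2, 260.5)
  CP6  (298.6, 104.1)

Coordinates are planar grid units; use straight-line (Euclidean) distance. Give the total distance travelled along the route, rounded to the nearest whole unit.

Leg distances:
CP0→CP1: 453.1  (cumulative 453.1)
CP1→CP2: 732.8  (cumulative 1185.9)
CP2→CP3: 593.1  (cumulative 1779.0)
CP3→CP4: 534.5  (cumulative 2313.5)
CP4→CP5: 203.7  (cumulative 2517.2)
CP5→CP6: 562.0  (cumulative 3079.2)
Total route length ≈ 3079.

3079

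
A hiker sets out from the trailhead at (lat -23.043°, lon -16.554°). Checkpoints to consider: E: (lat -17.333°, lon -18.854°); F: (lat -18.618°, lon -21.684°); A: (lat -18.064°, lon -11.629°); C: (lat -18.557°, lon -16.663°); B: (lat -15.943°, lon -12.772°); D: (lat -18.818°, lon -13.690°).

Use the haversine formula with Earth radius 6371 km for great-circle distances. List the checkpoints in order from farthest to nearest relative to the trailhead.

Computing each great-circle distance from (lat -23.043°, lon -16.554°):
B (lat -15.943°, lon -12.772°): 883.3 km
A (lat -18.064°, lon -11.629°): 754.5 km
F (lat -18.618°, lon -21.684°): 725.3 km
E (lat -17.333°, lon -18.854°): 678.7 km
D (lat -18.818°, lon -13.690°): 556.0 km
C (lat -18.557°, lon -16.663°): 498.9 km

B, A, F, E, D, C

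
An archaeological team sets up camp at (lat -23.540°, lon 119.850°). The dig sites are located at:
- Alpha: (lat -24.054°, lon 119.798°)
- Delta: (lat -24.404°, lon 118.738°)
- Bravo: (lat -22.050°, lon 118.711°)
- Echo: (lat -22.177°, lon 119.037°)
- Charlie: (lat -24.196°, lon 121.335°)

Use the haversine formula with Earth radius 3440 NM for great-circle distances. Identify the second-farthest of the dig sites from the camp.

Distances from the camp ((lat -23.540°, lon 119.850°)):
Bravo: 109.4 NM
Echo: 93.4 NM
Charlie: 90.5 NM
Delta: 80.1 NM
Alpha: 31.0 NM
The second-farthest is Echo at 93.4 NM.

Echo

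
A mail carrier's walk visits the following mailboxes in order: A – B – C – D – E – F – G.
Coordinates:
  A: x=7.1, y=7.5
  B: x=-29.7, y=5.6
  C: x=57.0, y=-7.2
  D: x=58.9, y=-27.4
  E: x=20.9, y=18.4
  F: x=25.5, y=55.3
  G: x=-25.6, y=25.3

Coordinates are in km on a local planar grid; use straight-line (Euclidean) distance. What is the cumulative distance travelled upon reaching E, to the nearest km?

204 km

Leg distances:
A→B: 36.8 km  (cumulative 36.8 km)
B→C: 87.6 km  (cumulative 124.5 km)
C→D: 20.3 km  (cumulative 144.8 km)
D→E: 59.5 km  (cumulative 204.3 km)
Cumulative distance at E ≈ 204 km.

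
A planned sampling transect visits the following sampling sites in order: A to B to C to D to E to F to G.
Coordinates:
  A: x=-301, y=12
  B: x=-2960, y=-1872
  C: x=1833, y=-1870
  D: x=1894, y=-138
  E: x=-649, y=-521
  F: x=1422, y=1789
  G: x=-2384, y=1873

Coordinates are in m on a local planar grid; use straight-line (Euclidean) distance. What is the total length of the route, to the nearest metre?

19266 m

Leg distances:
A→B: 3258.8 m  (cumulative 3258.8 m)
B→C: 4793.0 m  (cumulative 8051.8 m)
C→D: 1733.1 m  (cumulative 9784.9 m)
D→E: 2571.7 m  (cumulative 12356.5 m)
E→F: 3102.4 m  (cumulative 15459.0 m)
F→G: 3806.9 m  (cumulative 19265.9 m)
Total route length ≈ 19266 m.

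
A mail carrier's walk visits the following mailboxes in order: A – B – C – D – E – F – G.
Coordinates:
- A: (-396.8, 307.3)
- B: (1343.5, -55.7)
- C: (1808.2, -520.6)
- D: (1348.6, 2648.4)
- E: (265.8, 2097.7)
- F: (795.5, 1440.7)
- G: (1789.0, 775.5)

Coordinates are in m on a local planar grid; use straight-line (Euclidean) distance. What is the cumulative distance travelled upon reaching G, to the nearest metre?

8892 m

Leg distances:
A→B: 1777.8 m  (cumulative 1777.8 m)
B→C: 657.3 m  (cumulative 2435.1 m)
C→D: 3202.2 m  (cumulative 5637.2 m)
D→E: 1214.8 m  (cumulative 6852.0 m)
E→F: 843.9 m  (cumulative 7696.0 m)
F→G: 1195.6 m  (cumulative 8891.6 m)
Cumulative distance at G ≈ 8892 m.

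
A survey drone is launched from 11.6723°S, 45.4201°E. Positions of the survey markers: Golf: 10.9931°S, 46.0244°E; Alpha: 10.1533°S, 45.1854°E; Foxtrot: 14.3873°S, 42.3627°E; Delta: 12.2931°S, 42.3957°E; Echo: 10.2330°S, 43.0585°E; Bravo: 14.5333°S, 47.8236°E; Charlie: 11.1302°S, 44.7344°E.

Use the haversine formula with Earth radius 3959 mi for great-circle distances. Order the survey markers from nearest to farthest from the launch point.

Charlie, Golf, Alpha, Echo, Delta, Bravo, Foxtrot

Distance from the launch point at 11.6723°S, 45.4201°E to each:
Charlie 11.1302°S, 44.7344°E: 59.7 mi
Golf 10.9931°S, 46.0244°E: 62.3 mi
Alpha 10.1533°S, 45.1854°E: 106.2 mi
Echo 10.2330°S, 43.0585°E: 188.6 mi
Delta 12.2931°S, 42.3957°E: 208.9 mi
Bravo 14.5333°S, 47.8236°E: 255.4 mi
Foxtrot 14.3873°S, 42.3627°E: 278.5 mi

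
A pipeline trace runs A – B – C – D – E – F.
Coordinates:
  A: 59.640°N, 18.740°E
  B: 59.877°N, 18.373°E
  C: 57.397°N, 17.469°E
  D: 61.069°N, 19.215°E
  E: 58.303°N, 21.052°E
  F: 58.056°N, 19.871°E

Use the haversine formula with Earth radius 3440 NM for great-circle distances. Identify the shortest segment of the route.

Leg distances:
A→B: 18.0 NM
B→C: 151.5 NM
C→D: 226.9 NM
D→E: 175.1 NM
E→F: 40.2 NM
The shortest leg is A–B at 18.0 NM.

A–B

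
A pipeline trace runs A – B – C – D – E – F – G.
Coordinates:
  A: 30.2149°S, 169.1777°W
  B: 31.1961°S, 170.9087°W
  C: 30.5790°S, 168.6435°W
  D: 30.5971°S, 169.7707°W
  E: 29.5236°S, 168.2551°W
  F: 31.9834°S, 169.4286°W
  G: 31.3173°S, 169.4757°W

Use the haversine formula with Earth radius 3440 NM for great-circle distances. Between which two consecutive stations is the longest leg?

Leg distances:
A→B: 107.0 NM
B→C: 122.4 NM
C→D: 58.3 NM
D→E: 101.8 NM
E→F: 159.6 NM
F→G: 40.1 NM
The longest leg is E–F at 159.6 NM.

E–F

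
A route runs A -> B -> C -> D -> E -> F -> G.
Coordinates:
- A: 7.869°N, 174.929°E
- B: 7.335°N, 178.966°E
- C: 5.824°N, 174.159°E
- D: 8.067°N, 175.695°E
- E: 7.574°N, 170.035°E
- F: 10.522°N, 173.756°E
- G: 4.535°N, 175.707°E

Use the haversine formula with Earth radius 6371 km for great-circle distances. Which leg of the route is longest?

F–G

Leg distances:
A→B: 448.9 km
B→C: 556.9 km
C→D: 301.6 km
D→E: 625.9 km
E→F: 523.8 km
F→G: 699.6 km
The longest leg is F–G at 699.6 km.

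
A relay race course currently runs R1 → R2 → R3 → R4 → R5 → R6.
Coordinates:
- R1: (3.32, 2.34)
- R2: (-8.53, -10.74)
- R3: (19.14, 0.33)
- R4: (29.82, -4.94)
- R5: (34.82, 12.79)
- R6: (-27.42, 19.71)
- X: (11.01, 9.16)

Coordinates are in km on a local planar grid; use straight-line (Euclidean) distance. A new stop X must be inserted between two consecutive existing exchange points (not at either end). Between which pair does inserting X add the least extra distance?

between R5 and R6

Added distance for inserting X between each consecutive pair:
R1–R2: 20.5 km
R2–R3: 10.1 km
R3–R4: 23.6 km
R4–R5: 29.2 km
R5–R6: 1.3 km
Smallest added distance is 1.3 km, inserting between R5 and R6.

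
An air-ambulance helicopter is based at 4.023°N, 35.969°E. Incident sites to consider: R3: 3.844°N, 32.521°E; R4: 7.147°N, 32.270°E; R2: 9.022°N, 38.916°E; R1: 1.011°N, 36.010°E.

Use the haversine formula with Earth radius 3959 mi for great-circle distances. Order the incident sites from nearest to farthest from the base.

R1, R3, R4, R2

Computing each great-circle distance from 4.023°N, 35.969°E:
R1 1.011°N, 36.010°E: 208.1 mi
R3 3.844°N, 32.521°E: 238.0 mi
R4 7.147°N, 32.270°E: 333.6 mi
R2 9.022°N, 38.916°E: 400.3 mi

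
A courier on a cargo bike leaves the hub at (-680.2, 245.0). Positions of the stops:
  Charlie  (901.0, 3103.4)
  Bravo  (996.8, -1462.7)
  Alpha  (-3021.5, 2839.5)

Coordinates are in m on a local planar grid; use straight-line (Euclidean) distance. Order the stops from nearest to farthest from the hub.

Distances from the hub:
Bravo (996.8, -1462.7): 2393.4 m
Charlie (901.0, 3103.4): 3266.6 m
Alpha (-3021.5, 2839.5): 3494.7 m

Bravo, Charlie, Alpha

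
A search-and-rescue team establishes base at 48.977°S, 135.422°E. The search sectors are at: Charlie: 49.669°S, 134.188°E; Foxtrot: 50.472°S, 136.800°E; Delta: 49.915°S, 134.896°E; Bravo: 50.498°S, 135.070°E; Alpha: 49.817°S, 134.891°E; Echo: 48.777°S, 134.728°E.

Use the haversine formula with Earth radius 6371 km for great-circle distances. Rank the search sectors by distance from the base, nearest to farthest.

Distances from the base:
Echo 48.777°S, 134.728°E: 55.4 km
Alpha 49.817°S, 134.891°E: 101.0 km
Delta 49.915°S, 134.896°E: 111.0 km
Charlie 49.669°S, 134.188°E: 118.0 km
Bravo 50.498°S, 135.070°E: 171.0 km
Foxtrot 50.472°S, 136.800°E: 193.5 km

Echo, Alpha, Delta, Charlie, Bravo, Foxtrot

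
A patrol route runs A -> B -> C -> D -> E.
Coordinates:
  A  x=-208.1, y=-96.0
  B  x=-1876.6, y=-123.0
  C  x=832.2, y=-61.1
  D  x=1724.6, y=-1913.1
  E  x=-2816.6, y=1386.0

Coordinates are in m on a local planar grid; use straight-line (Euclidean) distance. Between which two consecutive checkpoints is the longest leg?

Leg distances:
A→B: 1668.7 m
B→C: 2709.5 m
C→D: 2055.8 m
D→E: 5613.1 m
The longest leg is D–E at 5613.1 m.

D–E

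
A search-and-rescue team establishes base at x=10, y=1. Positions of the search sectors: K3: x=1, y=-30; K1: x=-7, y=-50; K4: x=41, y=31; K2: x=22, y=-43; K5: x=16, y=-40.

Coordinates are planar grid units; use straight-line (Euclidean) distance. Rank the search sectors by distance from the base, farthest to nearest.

Distances from the base:
K1 x=-7, y=-50: 53.8
K2 x=22, y=-43: 45.6
K4 x=41, y=31: 43.1
K5 x=16, y=-40: 41.4
K3 x=1, y=-30: 32.3

K1, K2, K4, K5, K3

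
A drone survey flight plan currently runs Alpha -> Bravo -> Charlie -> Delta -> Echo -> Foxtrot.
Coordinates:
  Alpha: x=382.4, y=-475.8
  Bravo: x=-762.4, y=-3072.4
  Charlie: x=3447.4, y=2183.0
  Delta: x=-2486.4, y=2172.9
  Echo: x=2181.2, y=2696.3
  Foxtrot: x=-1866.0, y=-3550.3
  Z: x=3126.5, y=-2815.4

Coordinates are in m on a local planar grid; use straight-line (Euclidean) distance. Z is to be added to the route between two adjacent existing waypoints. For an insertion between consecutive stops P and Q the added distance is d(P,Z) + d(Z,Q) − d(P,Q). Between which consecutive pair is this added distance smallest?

Added distance for inserting Z between each consecutive pair:
Alpha–Bravo: 4665.7 m
Bravo–Charlie: 2172.5 m
Charlie–Delta: 6584.1 m
Delta–Echo: 8404.5 m
Echo–Foxtrot: 3195.4 m
Smallest added distance is 2172.5 m, inserting between Bravo and Charlie.

between Bravo and Charlie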